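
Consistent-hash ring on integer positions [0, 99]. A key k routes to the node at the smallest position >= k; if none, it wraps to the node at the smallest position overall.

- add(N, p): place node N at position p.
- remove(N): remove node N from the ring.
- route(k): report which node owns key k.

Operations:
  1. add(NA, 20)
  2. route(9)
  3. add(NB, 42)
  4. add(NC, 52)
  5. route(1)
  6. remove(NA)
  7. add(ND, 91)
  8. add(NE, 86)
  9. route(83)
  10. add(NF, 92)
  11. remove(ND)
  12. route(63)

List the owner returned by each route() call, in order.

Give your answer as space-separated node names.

Op 1: add NA@20 -> ring=[20:NA]
Op 2: route key 9: smallest pos >= 9 is 20 -> NA
Op 3: add NB@42 -> ring=[20:NA,42:NB]
Op 4: add NC@52 -> ring=[20:NA,42:NB,52:NC]
Op 5: route key 1: smallest pos >= 1 is 20 -> NA
Op 6: remove NA -> ring=[42:NB,52:NC]
Op 7: add ND@91 -> ring=[42:NB,52:NC,91:ND]
Op 8: add NE@86 -> ring=[42:NB,52:NC,86:NE,91:ND]
Op 9: route key 83: smallest pos >= 83 is 86 -> NE
Op 10: add NF@92 -> ring=[42:NB,52:NC,86:NE,91:ND,92:NF]
Op 11: remove ND -> ring=[42:NB,52:NC,86:NE,92:NF]
Op 12: route key 63: smallest pos >= 63 is 86 -> NE

Answer: NA NA NE NE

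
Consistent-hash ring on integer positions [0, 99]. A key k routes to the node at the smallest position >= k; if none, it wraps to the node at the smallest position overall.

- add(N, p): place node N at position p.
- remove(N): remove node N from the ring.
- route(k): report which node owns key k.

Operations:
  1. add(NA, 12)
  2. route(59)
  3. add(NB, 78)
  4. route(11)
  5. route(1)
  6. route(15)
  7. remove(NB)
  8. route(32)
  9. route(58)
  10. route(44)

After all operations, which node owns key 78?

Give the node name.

Answer: NA

Derivation:
Op 1: add NA@12 -> ring=[12:NA]
Op 2: route key 59: none >= 59, wrap to smallest pos 12 -> NA
Op 3: add NB@78 -> ring=[12:NA,78:NB]
Op 4: route key 11: smallest pos >= 11 is 12 -> NA
Op 5: route key 1: smallest pos >= 1 is 12 -> NA
Op 6: route key 15: smallest pos >= 15 is 78 -> NB
Op 7: remove NB -> ring=[12:NA]
Op 8: route key 32: none >= 32, wrap to smallest pos 12 -> NA
Op 9: route key 58: none >= 58, wrap to smallest pos 12 -> NA
Op 10: route key 44: none >= 44, wrap to smallest pos 12 -> NA
Final route key 78: none >= 78, wrap to smallest pos 12 -> NA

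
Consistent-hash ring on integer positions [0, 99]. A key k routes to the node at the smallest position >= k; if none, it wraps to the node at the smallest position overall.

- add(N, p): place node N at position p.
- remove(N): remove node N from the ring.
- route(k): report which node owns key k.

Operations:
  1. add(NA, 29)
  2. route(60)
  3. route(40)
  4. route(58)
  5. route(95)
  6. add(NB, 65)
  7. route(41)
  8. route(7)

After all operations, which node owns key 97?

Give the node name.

Op 1: add NA@29 -> ring=[29:NA]
Op 2: route key 60: none >= 60, wrap to smallest pos 29 -> NA
Op 3: route key 40: none >= 40, wrap to smallest pos 29 -> NA
Op 4: route key 58: none >= 58, wrap to smallest pos 29 -> NA
Op 5: route key 95: none >= 95, wrap to smallest pos 29 -> NA
Op 6: add NB@65 -> ring=[29:NA,65:NB]
Op 7: route key 41: smallest pos >= 41 is 65 -> NB
Op 8: route key 7: smallest pos >= 7 is 29 -> NA
Final route key 97: none >= 97, wrap to smallest pos 29 -> NA

Answer: NA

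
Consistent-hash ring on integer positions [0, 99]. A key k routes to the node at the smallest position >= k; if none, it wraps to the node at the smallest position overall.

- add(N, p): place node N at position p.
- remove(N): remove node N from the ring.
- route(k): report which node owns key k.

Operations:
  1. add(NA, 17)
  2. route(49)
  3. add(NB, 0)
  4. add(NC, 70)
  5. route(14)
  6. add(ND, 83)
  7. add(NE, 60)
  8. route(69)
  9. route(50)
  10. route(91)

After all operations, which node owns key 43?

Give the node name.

Answer: NE

Derivation:
Op 1: add NA@17 -> ring=[17:NA]
Op 2: route key 49: none >= 49, wrap to smallest pos 17 -> NA
Op 3: add NB@0 -> ring=[0:NB,17:NA]
Op 4: add NC@70 -> ring=[0:NB,17:NA,70:NC]
Op 5: route key 14: smallest pos >= 14 is 17 -> NA
Op 6: add ND@83 -> ring=[0:NB,17:NA,70:NC,83:ND]
Op 7: add NE@60 -> ring=[0:NB,17:NA,60:NE,70:NC,83:ND]
Op 8: route key 69: smallest pos >= 69 is 70 -> NC
Op 9: route key 50: smallest pos >= 50 is 60 -> NE
Op 10: route key 91: none >= 91, wrap to smallest pos 0 -> NB
Final route key 43: smallest pos >= 43 is 60 -> NE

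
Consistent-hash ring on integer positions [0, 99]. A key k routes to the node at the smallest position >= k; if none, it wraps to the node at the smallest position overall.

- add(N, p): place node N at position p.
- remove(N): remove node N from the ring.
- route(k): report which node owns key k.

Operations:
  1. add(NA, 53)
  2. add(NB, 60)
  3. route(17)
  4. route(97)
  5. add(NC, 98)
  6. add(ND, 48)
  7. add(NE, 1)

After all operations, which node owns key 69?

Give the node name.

Answer: NC

Derivation:
Op 1: add NA@53 -> ring=[53:NA]
Op 2: add NB@60 -> ring=[53:NA,60:NB]
Op 3: route key 17: smallest pos >= 17 is 53 -> NA
Op 4: route key 97: none >= 97, wrap to smallest pos 53 -> NA
Op 5: add NC@98 -> ring=[53:NA,60:NB,98:NC]
Op 6: add ND@48 -> ring=[48:ND,53:NA,60:NB,98:NC]
Op 7: add NE@1 -> ring=[1:NE,48:ND,53:NA,60:NB,98:NC]
Final route key 69: smallest pos >= 69 is 98 -> NC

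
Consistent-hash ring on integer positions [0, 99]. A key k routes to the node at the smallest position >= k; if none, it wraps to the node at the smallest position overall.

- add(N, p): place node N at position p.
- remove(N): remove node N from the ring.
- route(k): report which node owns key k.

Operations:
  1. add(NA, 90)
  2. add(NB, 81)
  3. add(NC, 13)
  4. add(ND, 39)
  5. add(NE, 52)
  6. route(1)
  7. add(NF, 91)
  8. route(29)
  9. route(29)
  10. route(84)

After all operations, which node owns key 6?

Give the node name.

Answer: NC

Derivation:
Op 1: add NA@90 -> ring=[90:NA]
Op 2: add NB@81 -> ring=[81:NB,90:NA]
Op 3: add NC@13 -> ring=[13:NC,81:NB,90:NA]
Op 4: add ND@39 -> ring=[13:NC,39:ND,81:NB,90:NA]
Op 5: add NE@52 -> ring=[13:NC,39:ND,52:NE,81:NB,90:NA]
Op 6: route key 1: smallest pos >= 1 is 13 -> NC
Op 7: add NF@91 -> ring=[13:NC,39:ND,52:NE,81:NB,90:NA,91:NF]
Op 8: route key 29: smallest pos >= 29 is 39 -> ND
Op 9: route key 29: smallest pos >= 29 is 39 -> ND
Op 10: route key 84: smallest pos >= 84 is 90 -> NA
Final route key 6: smallest pos >= 6 is 13 -> NC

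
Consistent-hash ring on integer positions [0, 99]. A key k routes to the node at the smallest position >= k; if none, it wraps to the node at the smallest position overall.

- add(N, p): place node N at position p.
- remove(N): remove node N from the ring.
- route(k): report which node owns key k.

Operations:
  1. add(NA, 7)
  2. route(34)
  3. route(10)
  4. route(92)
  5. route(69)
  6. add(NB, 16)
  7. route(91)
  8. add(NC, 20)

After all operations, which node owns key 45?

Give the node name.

Answer: NA

Derivation:
Op 1: add NA@7 -> ring=[7:NA]
Op 2: route key 34: none >= 34, wrap to smallest pos 7 -> NA
Op 3: route key 10: none >= 10, wrap to smallest pos 7 -> NA
Op 4: route key 92: none >= 92, wrap to smallest pos 7 -> NA
Op 5: route key 69: none >= 69, wrap to smallest pos 7 -> NA
Op 6: add NB@16 -> ring=[7:NA,16:NB]
Op 7: route key 91: none >= 91, wrap to smallest pos 7 -> NA
Op 8: add NC@20 -> ring=[7:NA,16:NB,20:NC]
Final route key 45: none >= 45, wrap to smallest pos 7 -> NA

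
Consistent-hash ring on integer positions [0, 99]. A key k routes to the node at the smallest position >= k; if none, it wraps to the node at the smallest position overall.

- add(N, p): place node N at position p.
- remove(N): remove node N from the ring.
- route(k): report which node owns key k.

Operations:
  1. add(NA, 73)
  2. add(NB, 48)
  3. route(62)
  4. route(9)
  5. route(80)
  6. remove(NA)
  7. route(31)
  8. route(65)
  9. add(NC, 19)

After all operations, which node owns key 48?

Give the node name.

Op 1: add NA@73 -> ring=[73:NA]
Op 2: add NB@48 -> ring=[48:NB,73:NA]
Op 3: route key 62: smallest pos >= 62 is 73 -> NA
Op 4: route key 9: smallest pos >= 9 is 48 -> NB
Op 5: route key 80: none >= 80, wrap to smallest pos 48 -> NB
Op 6: remove NA -> ring=[48:NB]
Op 7: route key 31: smallest pos >= 31 is 48 -> NB
Op 8: route key 65: none >= 65, wrap to smallest pos 48 -> NB
Op 9: add NC@19 -> ring=[19:NC,48:NB]
Final route key 48: smallest pos >= 48 is 48 -> NB

Answer: NB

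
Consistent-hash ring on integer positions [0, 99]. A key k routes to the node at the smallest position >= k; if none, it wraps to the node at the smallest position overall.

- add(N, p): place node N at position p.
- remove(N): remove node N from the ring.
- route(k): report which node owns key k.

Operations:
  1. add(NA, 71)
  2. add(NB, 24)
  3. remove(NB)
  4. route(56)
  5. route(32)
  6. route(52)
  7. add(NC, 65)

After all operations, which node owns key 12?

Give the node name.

Answer: NC

Derivation:
Op 1: add NA@71 -> ring=[71:NA]
Op 2: add NB@24 -> ring=[24:NB,71:NA]
Op 3: remove NB -> ring=[71:NA]
Op 4: route key 56: smallest pos >= 56 is 71 -> NA
Op 5: route key 32: smallest pos >= 32 is 71 -> NA
Op 6: route key 52: smallest pos >= 52 is 71 -> NA
Op 7: add NC@65 -> ring=[65:NC,71:NA]
Final route key 12: smallest pos >= 12 is 65 -> NC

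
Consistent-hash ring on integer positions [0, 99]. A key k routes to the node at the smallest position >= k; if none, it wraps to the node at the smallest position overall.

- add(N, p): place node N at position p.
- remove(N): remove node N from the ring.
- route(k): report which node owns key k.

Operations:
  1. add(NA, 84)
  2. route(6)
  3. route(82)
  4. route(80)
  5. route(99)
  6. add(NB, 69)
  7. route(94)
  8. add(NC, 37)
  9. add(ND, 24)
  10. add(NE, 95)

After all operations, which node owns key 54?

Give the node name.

Answer: NB

Derivation:
Op 1: add NA@84 -> ring=[84:NA]
Op 2: route key 6: smallest pos >= 6 is 84 -> NA
Op 3: route key 82: smallest pos >= 82 is 84 -> NA
Op 4: route key 80: smallest pos >= 80 is 84 -> NA
Op 5: route key 99: none >= 99, wrap to smallest pos 84 -> NA
Op 6: add NB@69 -> ring=[69:NB,84:NA]
Op 7: route key 94: none >= 94, wrap to smallest pos 69 -> NB
Op 8: add NC@37 -> ring=[37:NC,69:NB,84:NA]
Op 9: add ND@24 -> ring=[24:ND,37:NC,69:NB,84:NA]
Op 10: add NE@95 -> ring=[24:ND,37:NC,69:NB,84:NA,95:NE]
Final route key 54: smallest pos >= 54 is 69 -> NB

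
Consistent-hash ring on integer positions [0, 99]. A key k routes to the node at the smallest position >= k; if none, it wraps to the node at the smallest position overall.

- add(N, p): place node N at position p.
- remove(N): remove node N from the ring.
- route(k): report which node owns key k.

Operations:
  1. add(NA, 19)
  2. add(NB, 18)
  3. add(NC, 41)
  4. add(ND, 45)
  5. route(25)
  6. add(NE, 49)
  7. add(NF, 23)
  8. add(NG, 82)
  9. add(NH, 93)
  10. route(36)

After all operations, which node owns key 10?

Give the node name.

Op 1: add NA@19 -> ring=[19:NA]
Op 2: add NB@18 -> ring=[18:NB,19:NA]
Op 3: add NC@41 -> ring=[18:NB,19:NA,41:NC]
Op 4: add ND@45 -> ring=[18:NB,19:NA,41:NC,45:ND]
Op 5: route key 25: smallest pos >= 25 is 41 -> NC
Op 6: add NE@49 -> ring=[18:NB,19:NA,41:NC,45:ND,49:NE]
Op 7: add NF@23 -> ring=[18:NB,19:NA,23:NF,41:NC,45:ND,49:NE]
Op 8: add NG@82 -> ring=[18:NB,19:NA,23:NF,41:NC,45:ND,49:NE,82:NG]
Op 9: add NH@93 -> ring=[18:NB,19:NA,23:NF,41:NC,45:ND,49:NE,82:NG,93:NH]
Op 10: route key 36: smallest pos >= 36 is 41 -> NC
Final route key 10: smallest pos >= 10 is 18 -> NB

Answer: NB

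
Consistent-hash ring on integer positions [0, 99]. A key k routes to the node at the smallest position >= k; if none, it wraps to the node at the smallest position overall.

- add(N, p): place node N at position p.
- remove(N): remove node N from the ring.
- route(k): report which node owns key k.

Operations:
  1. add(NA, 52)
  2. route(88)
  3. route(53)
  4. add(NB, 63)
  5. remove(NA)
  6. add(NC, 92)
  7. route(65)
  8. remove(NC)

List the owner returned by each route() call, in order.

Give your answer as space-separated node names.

Op 1: add NA@52 -> ring=[52:NA]
Op 2: route key 88: none >= 88, wrap to smallest pos 52 -> NA
Op 3: route key 53: none >= 53, wrap to smallest pos 52 -> NA
Op 4: add NB@63 -> ring=[52:NA,63:NB]
Op 5: remove NA -> ring=[63:NB]
Op 6: add NC@92 -> ring=[63:NB,92:NC]
Op 7: route key 65: smallest pos >= 65 is 92 -> NC
Op 8: remove NC -> ring=[63:NB]

Answer: NA NA NC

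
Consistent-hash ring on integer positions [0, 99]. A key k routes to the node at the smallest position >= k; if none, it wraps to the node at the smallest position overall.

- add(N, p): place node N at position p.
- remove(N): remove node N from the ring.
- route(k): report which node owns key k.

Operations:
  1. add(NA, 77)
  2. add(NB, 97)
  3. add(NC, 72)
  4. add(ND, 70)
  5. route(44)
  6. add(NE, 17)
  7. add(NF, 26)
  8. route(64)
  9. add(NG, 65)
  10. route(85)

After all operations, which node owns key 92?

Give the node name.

Op 1: add NA@77 -> ring=[77:NA]
Op 2: add NB@97 -> ring=[77:NA,97:NB]
Op 3: add NC@72 -> ring=[72:NC,77:NA,97:NB]
Op 4: add ND@70 -> ring=[70:ND,72:NC,77:NA,97:NB]
Op 5: route key 44: smallest pos >= 44 is 70 -> ND
Op 6: add NE@17 -> ring=[17:NE,70:ND,72:NC,77:NA,97:NB]
Op 7: add NF@26 -> ring=[17:NE,26:NF,70:ND,72:NC,77:NA,97:NB]
Op 8: route key 64: smallest pos >= 64 is 70 -> ND
Op 9: add NG@65 -> ring=[17:NE,26:NF,65:NG,70:ND,72:NC,77:NA,97:NB]
Op 10: route key 85: smallest pos >= 85 is 97 -> NB
Final route key 92: smallest pos >= 92 is 97 -> NB

Answer: NB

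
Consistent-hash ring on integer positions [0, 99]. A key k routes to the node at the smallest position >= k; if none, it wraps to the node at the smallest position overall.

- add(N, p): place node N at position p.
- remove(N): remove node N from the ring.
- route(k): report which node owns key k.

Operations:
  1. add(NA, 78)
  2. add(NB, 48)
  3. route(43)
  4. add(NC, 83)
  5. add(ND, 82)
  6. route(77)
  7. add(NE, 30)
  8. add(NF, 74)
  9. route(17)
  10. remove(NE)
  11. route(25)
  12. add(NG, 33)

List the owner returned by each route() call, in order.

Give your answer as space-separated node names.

Answer: NB NA NE NB

Derivation:
Op 1: add NA@78 -> ring=[78:NA]
Op 2: add NB@48 -> ring=[48:NB,78:NA]
Op 3: route key 43: smallest pos >= 43 is 48 -> NB
Op 4: add NC@83 -> ring=[48:NB,78:NA,83:NC]
Op 5: add ND@82 -> ring=[48:NB,78:NA,82:ND,83:NC]
Op 6: route key 77: smallest pos >= 77 is 78 -> NA
Op 7: add NE@30 -> ring=[30:NE,48:NB,78:NA,82:ND,83:NC]
Op 8: add NF@74 -> ring=[30:NE,48:NB,74:NF,78:NA,82:ND,83:NC]
Op 9: route key 17: smallest pos >= 17 is 30 -> NE
Op 10: remove NE -> ring=[48:NB,74:NF,78:NA,82:ND,83:NC]
Op 11: route key 25: smallest pos >= 25 is 48 -> NB
Op 12: add NG@33 -> ring=[33:NG,48:NB,74:NF,78:NA,82:ND,83:NC]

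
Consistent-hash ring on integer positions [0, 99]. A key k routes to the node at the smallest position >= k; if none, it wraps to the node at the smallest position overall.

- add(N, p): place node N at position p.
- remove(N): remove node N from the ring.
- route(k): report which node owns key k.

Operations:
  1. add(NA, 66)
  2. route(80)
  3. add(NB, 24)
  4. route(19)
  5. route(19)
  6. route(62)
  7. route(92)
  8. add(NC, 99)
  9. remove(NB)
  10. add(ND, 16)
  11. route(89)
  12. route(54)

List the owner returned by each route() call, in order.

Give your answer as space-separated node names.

Op 1: add NA@66 -> ring=[66:NA]
Op 2: route key 80: none >= 80, wrap to smallest pos 66 -> NA
Op 3: add NB@24 -> ring=[24:NB,66:NA]
Op 4: route key 19: smallest pos >= 19 is 24 -> NB
Op 5: route key 19: smallest pos >= 19 is 24 -> NB
Op 6: route key 62: smallest pos >= 62 is 66 -> NA
Op 7: route key 92: none >= 92, wrap to smallest pos 24 -> NB
Op 8: add NC@99 -> ring=[24:NB,66:NA,99:NC]
Op 9: remove NB -> ring=[66:NA,99:NC]
Op 10: add ND@16 -> ring=[16:ND,66:NA,99:NC]
Op 11: route key 89: smallest pos >= 89 is 99 -> NC
Op 12: route key 54: smallest pos >= 54 is 66 -> NA

Answer: NA NB NB NA NB NC NA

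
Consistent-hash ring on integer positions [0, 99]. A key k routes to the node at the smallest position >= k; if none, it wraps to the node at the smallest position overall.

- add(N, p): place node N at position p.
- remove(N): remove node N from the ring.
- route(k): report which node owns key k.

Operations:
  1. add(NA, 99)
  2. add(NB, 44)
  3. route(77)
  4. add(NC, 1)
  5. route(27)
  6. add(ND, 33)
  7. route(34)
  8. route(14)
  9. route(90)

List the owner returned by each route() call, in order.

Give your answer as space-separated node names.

Op 1: add NA@99 -> ring=[99:NA]
Op 2: add NB@44 -> ring=[44:NB,99:NA]
Op 3: route key 77: smallest pos >= 77 is 99 -> NA
Op 4: add NC@1 -> ring=[1:NC,44:NB,99:NA]
Op 5: route key 27: smallest pos >= 27 is 44 -> NB
Op 6: add ND@33 -> ring=[1:NC,33:ND,44:NB,99:NA]
Op 7: route key 34: smallest pos >= 34 is 44 -> NB
Op 8: route key 14: smallest pos >= 14 is 33 -> ND
Op 9: route key 90: smallest pos >= 90 is 99 -> NA

Answer: NA NB NB ND NA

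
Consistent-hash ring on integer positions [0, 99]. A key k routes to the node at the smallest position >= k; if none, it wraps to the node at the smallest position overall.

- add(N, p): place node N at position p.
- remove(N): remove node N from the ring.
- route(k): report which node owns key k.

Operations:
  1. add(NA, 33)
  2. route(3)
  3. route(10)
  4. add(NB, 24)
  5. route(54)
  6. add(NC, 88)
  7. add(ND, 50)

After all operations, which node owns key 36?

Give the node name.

Answer: ND

Derivation:
Op 1: add NA@33 -> ring=[33:NA]
Op 2: route key 3: smallest pos >= 3 is 33 -> NA
Op 3: route key 10: smallest pos >= 10 is 33 -> NA
Op 4: add NB@24 -> ring=[24:NB,33:NA]
Op 5: route key 54: none >= 54, wrap to smallest pos 24 -> NB
Op 6: add NC@88 -> ring=[24:NB,33:NA,88:NC]
Op 7: add ND@50 -> ring=[24:NB,33:NA,50:ND,88:NC]
Final route key 36: smallest pos >= 36 is 50 -> ND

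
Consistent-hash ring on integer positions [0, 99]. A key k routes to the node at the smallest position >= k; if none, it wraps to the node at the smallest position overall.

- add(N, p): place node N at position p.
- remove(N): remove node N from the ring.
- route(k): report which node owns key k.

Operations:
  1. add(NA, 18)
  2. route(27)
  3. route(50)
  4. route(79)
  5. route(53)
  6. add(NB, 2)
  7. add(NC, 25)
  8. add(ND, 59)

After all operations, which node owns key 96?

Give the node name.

Answer: NB

Derivation:
Op 1: add NA@18 -> ring=[18:NA]
Op 2: route key 27: none >= 27, wrap to smallest pos 18 -> NA
Op 3: route key 50: none >= 50, wrap to smallest pos 18 -> NA
Op 4: route key 79: none >= 79, wrap to smallest pos 18 -> NA
Op 5: route key 53: none >= 53, wrap to smallest pos 18 -> NA
Op 6: add NB@2 -> ring=[2:NB,18:NA]
Op 7: add NC@25 -> ring=[2:NB,18:NA,25:NC]
Op 8: add ND@59 -> ring=[2:NB,18:NA,25:NC,59:ND]
Final route key 96: none >= 96, wrap to smallest pos 2 -> NB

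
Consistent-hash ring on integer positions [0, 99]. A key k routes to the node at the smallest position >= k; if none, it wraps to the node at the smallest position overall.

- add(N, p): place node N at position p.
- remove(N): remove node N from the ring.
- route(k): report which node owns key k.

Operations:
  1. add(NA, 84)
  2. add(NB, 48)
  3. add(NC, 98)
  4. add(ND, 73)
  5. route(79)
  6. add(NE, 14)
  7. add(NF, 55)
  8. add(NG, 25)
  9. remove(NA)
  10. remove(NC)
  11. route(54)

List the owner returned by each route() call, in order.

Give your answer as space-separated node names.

Answer: NA NF

Derivation:
Op 1: add NA@84 -> ring=[84:NA]
Op 2: add NB@48 -> ring=[48:NB,84:NA]
Op 3: add NC@98 -> ring=[48:NB,84:NA,98:NC]
Op 4: add ND@73 -> ring=[48:NB,73:ND,84:NA,98:NC]
Op 5: route key 79: smallest pos >= 79 is 84 -> NA
Op 6: add NE@14 -> ring=[14:NE,48:NB,73:ND,84:NA,98:NC]
Op 7: add NF@55 -> ring=[14:NE,48:NB,55:NF,73:ND,84:NA,98:NC]
Op 8: add NG@25 -> ring=[14:NE,25:NG,48:NB,55:NF,73:ND,84:NA,98:NC]
Op 9: remove NA -> ring=[14:NE,25:NG,48:NB,55:NF,73:ND,98:NC]
Op 10: remove NC -> ring=[14:NE,25:NG,48:NB,55:NF,73:ND]
Op 11: route key 54: smallest pos >= 54 is 55 -> NF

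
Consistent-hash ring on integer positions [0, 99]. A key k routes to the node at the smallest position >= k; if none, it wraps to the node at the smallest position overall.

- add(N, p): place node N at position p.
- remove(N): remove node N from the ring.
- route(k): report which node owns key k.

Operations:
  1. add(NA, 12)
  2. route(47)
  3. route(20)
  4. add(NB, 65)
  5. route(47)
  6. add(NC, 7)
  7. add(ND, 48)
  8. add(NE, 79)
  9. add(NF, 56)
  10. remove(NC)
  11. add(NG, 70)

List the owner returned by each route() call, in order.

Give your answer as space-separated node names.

Answer: NA NA NB

Derivation:
Op 1: add NA@12 -> ring=[12:NA]
Op 2: route key 47: none >= 47, wrap to smallest pos 12 -> NA
Op 3: route key 20: none >= 20, wrap to smallest pos 12 -> NA
Op 4: add NB@65 -> ring=[12:NA,65:NB]
Op 5: route key 47: smallest pos >= 47 is 65 -> NB
Op 6: add NC@7 -> ring=[7:NC,12:NA,65:NB]
Op 7: add ND@48 -> ring=[7:NC,12:NA,48:ND,65:NB]
Op 8: add NE@79 -> ring=[7:NC,12:NA,48:ND,65:NB,79:NE]
Op 9: add NF@56 -> ring=[7:NC,12:NA,48:ND,56:NF,65:NB,79:NE]
Op 10: remove NC -> ring=[12:NA,48:ND,56:NF,65:NB,79:NE]
Op 11: add NG@70 -> ring=[12:NA,48:ND,56:NF,65:NB,70:NG,79:NE]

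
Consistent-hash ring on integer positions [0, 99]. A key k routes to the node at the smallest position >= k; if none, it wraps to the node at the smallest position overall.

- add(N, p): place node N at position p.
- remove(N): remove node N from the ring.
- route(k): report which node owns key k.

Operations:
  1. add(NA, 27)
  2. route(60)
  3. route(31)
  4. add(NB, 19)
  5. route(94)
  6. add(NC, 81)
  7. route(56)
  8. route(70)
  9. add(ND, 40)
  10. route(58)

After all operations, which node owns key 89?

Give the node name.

Answer: NB

Derivation:
Op 1: add NA@27 -> ring=[27:NA]
Op 2: route key 60: none >= 60, wrap to smallest pos 27 -> NA
Op 3: route key 31: none >= 31, wrap to smallest pos 27 -> NA
Op 4: add NB@19 -> ring=[19:NB,27:NA]
Op 5: route key 94: none >= 94, wrap to smallest pos 19 -> NB
Op 6: add NC@81 -> ring=[19:NB,27:NA,81:NC]
Op 7: route key 56: smallest pos >= 56 is 81 -> NC
Op 8: route key 70: smallest pos >= 70 is 81 -> NC
Op 9: add ND@40 -> ring=[19:NB,27:NA,40:ND,81:NC]
Op 10: route key 58: smallest pos >= 58 is 81 -> NC
Final route key 89: none >= 89, wrap to smallest pos 19 -> NB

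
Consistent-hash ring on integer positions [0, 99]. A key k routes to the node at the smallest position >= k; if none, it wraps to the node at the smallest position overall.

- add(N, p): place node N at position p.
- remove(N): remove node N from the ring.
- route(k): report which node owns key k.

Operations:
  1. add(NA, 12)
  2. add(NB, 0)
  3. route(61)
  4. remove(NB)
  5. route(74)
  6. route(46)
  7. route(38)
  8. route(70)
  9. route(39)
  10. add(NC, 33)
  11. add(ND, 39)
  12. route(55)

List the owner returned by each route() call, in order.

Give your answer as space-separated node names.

Op 1: add NA@12 -> ring=[12:NA]
Op 2: add NB@0 -> ring=[0:NB,12:NA]
Op 3: route key 61: none >= 61, wrap to smallest pos 0 -> NB
Op 4: remove NB -> ring=[12:NA]
Op 5: route key 74: none >= 74, wrap to smallest pos 12 -> NA
Op 6: route key 46: none >= 46, wrap to smallest pos 12 -> NA
Op 7: route key 38: none >= 38, wrap to smallest pos 12 -> NA
Op 8: route key 70: none >= 70, wrap to smallest pos 12 -> NA
Op 9: route key 39: none >= 39, wrap to smallest pos 12 -> NA
Op 10: add NC@33 -> ring=[12:NA,33:NC]
Op 11: add ND@39 -> ring=[12:NA,33:NC,39:ND]
Op 12: route key 55: none >= 55, wrap to smallest pos 12 -> NA

Answer: NB NA NA NA NA NA NA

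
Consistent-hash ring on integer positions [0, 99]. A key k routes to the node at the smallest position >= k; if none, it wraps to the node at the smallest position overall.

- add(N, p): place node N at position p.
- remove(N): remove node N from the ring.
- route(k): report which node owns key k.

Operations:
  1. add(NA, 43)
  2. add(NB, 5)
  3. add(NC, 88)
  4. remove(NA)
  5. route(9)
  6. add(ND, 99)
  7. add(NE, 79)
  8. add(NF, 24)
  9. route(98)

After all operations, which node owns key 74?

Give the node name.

Op 1: add NA@43 -> ring=[43:NA]
Op 2: add NB@5 -> ring=[5:NB,43:NA]
Op 3: add NC@88 -> ring=[5:NB,43:NA,88:NC]
Op 4: remove NA -> ring=[5:NB,88:NC]
Op 5: route key 9: smallest pos >= 9 is 88 -> NC
Op 6: add ND@99 -> ring=[5:NB,88:NC,99:ND]
Op 7: add NE@79 -> ring=[5:NB,79:NE,88:NC,99:ND]
Op 8: add NF@24 -> ring=[5:NB,24:NF,79:NE,88:NC,99:ND]
Op 9: route key 98: smallest pos >= 98 is 99 -> ND
Final route key 74: smallest pos >= 74 is 79 -> NE

Answer: NE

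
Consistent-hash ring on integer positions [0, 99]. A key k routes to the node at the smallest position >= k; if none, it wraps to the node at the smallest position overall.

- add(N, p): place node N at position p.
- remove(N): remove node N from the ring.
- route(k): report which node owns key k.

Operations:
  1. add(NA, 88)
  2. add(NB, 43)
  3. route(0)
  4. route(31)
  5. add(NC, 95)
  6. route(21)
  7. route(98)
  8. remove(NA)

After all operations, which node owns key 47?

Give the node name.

Op 1: add NA@88 -> ring=[88:NA]
Op 2: add NB@43 -> ring=[43:NB,88:NA]
Op 3: route key 0: smallest pos >= 0 is 43 -> NB
Op 4: route key 31: smallest pos >= 31 is 43 -> NB
Op 5: add NC@95 -> ring=[43:NB,88:NA,95:NC]
Op 6: route key 21: smallest pos >= 21 is 43 -> NB
Op 7: route key 98: none >= 98, wrap to smallest pos 43 -> NB
Op 8: remove NA -> ring=[43:NB,95:NC]
Final route key 47: smallest pos >= 47 is 95 -> NC

Answer: NC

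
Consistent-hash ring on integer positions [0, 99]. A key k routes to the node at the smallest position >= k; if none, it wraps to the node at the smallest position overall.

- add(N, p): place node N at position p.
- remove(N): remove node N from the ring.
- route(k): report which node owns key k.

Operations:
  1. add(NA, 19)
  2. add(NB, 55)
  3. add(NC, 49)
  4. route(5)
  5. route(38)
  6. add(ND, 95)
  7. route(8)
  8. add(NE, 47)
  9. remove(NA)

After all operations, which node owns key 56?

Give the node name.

Answer: ND

Derivation:
Op 1: add NA@19 -> ring=[19:NA]
Op 2: add NB@55 -> ring=[19:NA,55:NB]
Op 3: add NC@49 -> ring=[19:NA,49:NC,55:NB]
Op 4: route key 5: smallest pos >= 5 is 19 -> NA
Op 5: route key 38: smallest pos >= 38 is 49 -> NC
Op 6: add ND@95 -> ring=[19:NA,49:NC,55:NB,95:ND]
Op 7: route key 8: smallest pos >= 8 is 19 -> NA
Op 8: add NE@47 -> ring=[19:NA,47:NE,49:NC,55:NB,95:ND]
Op 9: remove NA -> ring=[47:NE,49:NC,55:NB,95:ND]
Final route key 56: smallest pos >= 56 is 95 -> ND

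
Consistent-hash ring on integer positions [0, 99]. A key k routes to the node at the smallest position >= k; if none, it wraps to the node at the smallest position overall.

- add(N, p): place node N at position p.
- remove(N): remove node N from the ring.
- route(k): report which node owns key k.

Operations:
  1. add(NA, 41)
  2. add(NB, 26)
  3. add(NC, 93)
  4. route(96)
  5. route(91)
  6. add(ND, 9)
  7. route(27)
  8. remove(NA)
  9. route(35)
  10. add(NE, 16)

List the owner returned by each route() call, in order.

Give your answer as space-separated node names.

Answer: NB NC NA NC

Derivation:
Op 1: add NA@41 -> ring=[41:NA]
Op 2: add NB@26 -> ring=[26:NB,41:NA]
Op 3: add NC@93 -> ring=[26:NB,41:NA,93:NC]
Op 4: route key 96: none >= 96, wrap to smallest pos 26 -> NB
Op 5: route key 91: smallest pos >= 91 is 93 -> NC
Op 6: add ND@9 -> ring=[9:ND,26:NB,41:NA,93:NC]
Op 7: route key 27: smallest pos >= 27 is 41 -> NA
Op 8: remove NA -> ring=[9:ND,26:NB,93:NC]
Op 9: route key 35: smallest pos >= 35 is 93 -> NC
Op 10: add NE@16 -> ring=[9:ND,16:NE,26:NB,93:NC]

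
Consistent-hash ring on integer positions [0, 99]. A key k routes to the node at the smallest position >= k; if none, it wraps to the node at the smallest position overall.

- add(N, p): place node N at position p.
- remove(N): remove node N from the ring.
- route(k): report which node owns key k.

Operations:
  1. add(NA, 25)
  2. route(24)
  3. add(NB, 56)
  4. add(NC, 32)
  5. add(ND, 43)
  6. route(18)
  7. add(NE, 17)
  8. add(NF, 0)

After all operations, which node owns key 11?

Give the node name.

Op 1: add NA@25 -> ring=[25:NA]
Op 2: route key 24: smallest pos >= 24 is 25 -> NA
Op 3: add NB@56 -> ring=[25:NA,56:NB]
Op 4: add NC@32 -> ring=[25:NA,32:NC,56:NB]
Op 5: add ND@43 -> ring=[25:NA,32:NC,43:ND,56:NB]
Op 6: route key 18: smallest pos >= 18 is 25 -> NA
Op 7: add NE@17 -> ring=[17:NE,25:NA,32:NC,43:ND,56:NB]
Op 8: add NF@0 -> ring=[0:NF,17:NE,25:NA,32:NC,43:ND,56:NB]
Final route key 11: smallest pos >= 11 is 17 -> NE

Answer: NE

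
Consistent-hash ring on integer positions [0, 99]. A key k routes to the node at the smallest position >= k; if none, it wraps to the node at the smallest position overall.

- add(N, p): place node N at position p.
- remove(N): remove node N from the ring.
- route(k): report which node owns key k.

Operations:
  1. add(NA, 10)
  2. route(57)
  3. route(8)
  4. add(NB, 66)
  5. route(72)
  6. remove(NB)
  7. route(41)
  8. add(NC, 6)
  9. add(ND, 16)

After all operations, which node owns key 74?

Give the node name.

Answer: NC

Derivation:
Op 1: add NA@10 -> ring=[10:NA]
Op 2: route key 57: none >= 57, wrap to smallest pos 10 -> NA
Op 3: route key 8: smallest pos >= 8 is 10 -> NA
Op 4: add NB@66 -> ring=[10:NA,66:NB]
Op 5: route key 72: none >= 72, wrap to smallest pos 10 -> NA
Op 6: remove NB -> ring=[10:NA]
Op 7: route key 41: none >= 41, wrap to smallest pos 10 -> NA
Op 8: add NC@6 -> ring=[6:NC,10:NA]
Op 9: add ND@16 -> ring=[6:NC,10:NA,16:ND]
Final route key 74: none >= 74, wrap to smallest pos 6 -> NC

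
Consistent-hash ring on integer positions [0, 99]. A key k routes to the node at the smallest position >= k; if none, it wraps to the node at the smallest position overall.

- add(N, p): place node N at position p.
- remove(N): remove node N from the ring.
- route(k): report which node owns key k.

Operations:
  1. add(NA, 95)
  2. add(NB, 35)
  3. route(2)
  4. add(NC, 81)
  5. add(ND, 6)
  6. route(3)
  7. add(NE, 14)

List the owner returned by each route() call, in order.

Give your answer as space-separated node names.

Op 1: add NA@95 -> ring=[95:NA]
Op 2: add NB@35 -> ring=[35:NB,95:NA]
Op 3: route key 2: smallest pos >= 2 is 35 -> NB
Op 4: add NC@81 -> ring=[35:NB,81:NC,95:NA]
Op 5: add ND@6 -> ring=[6:ND,35:NB,81:NC,95:NA]
Op 6: route key 3: smallest pos >= 3 is 6 -> ND
Op 7: add NE@14 -> ring=[6:ND,14:NE,35:NB,81:NC,95:NA]

Answer: NB ND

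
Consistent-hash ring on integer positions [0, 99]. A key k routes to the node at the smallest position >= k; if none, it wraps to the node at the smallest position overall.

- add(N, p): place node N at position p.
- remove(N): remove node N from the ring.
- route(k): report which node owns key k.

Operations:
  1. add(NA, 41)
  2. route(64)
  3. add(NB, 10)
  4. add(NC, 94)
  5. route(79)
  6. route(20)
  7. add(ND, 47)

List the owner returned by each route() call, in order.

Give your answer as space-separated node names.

Answer: NA NC NA

Derivation:
Op 1: add NA@41 -> ring=[41:NA]
Op 2: route key 64: none >= 64, wrap to smallest pos 41 -> NA
Op 3: add NB@10 -> ring=[10:NB,41:NA]
Op 4: add NC@94 -> ring=[10:NB,41:NA,94:NC]
Op 5: route key 79: smallest pos >= 79 is 94 -> NC
Op 6: route key 20: smallest pos >= 20 is 41 -> NA
Op 7: add ND@47 -> ring=[10:NB,41:NA,47:ND,94:NC]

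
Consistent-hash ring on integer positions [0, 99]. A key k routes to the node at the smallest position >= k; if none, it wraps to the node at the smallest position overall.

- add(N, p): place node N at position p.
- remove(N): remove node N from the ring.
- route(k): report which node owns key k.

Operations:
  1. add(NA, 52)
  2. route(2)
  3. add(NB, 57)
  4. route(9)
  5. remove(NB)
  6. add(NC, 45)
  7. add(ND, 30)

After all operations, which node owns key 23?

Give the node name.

Answer: ND

Derivation:
Op 1: add NA@52 -> ring=[52:NA]
Op 2: route key 2: smallest pos >= 2 is 52 -> NA
Op 3: add NB@57 -> ring=[52:NA,57:NB]
Op 4: route key 9: smallest pos >= 9 is 52 -> NA
Op 5: remove NB -> ring=[52:NA]
Op 6: add NC@45 -> ring=[45:NC,52:NA]
Op 7: add ND@30 -> ring=[30:ND,45:NC,52:NA]
Final route key 23: smallest pos >= 23 is 30 -> ND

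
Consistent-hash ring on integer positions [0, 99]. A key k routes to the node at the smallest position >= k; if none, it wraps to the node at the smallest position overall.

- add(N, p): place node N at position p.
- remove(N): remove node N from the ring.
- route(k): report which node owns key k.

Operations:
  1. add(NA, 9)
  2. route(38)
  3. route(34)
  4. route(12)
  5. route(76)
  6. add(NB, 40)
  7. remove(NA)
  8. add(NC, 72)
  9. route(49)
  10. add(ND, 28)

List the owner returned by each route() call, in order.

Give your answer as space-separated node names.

Answer: NA NA NA NA NC

Derivation:
Op 1: add NA@9 -> ring=[9:NA]
Op 2: route key 38: none >= 38, wrap to smallest pos 9 -> NA
Op 3: route key 34: none >= 34, wrap to smallest pos 9 -> NA
Op 4: route key 12: none >= 12, wrap to smallest pos 9 -> NA
Op 5: route key 76: none >= 76, wrap to smallest pos 9 -> NA
Op 6: add NB@40 -> ring=[9:NA,40:NB]
Op 7: remove NA -> ring=[40:NB]
Op 8: add NC@72 -> ring=[40:NB,72:NC]
Op 9: route key 49: smallest pos >= 49 is 72 -> NC
Op 10: add ND@28 -> ring=[28:ND,40:NB,72:NC]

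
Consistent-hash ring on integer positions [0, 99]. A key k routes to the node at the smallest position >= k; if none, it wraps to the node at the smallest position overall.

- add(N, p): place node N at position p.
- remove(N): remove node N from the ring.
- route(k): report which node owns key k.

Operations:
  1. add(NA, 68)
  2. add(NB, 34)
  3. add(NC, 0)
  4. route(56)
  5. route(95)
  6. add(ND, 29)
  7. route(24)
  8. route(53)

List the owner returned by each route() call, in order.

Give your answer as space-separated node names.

Op 1: add NA@68 -> ring=[68:NA]
Op 2: add NB@34 -> ring=[34:NB,68:NA]
Op 3: add NC@0 -> ring=[0:NC,34:NB,68:NA]
Op 4: route key 56: smallest pos >= 56 is 68 -> NA
Op 5: route key 95: none >= 95, wrap to smallest pos 0 -> NC
Op 6: add ND@29 -> ring=[0:NC,29:ND,34:NB,68:NA]
Op 7: route key 24: smallest pos >= 24 is 29 -> ND
Op 8: route key 53: smallest pos >= 53 is 68 -> NA

Answer: NA NC ND NA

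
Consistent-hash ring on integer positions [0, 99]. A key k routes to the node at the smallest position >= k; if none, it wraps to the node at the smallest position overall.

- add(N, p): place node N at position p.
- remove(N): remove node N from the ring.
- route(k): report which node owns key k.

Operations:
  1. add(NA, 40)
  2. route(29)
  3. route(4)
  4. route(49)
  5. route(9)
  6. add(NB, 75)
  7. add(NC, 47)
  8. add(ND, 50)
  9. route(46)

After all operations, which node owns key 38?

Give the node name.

Op 1: add NA@40 -> ring=[40:NA]
Op 2: route key 29: smallest pos >= 29 is 40 -> NA
Op 3: route key 4: smallest pos >= 4 is 40 -> NA
Op 4: route key 49: none >= 49, wrap to smallest pos 40 -> NA
Op 5: route key 9: smallest pos >= 9 is 40 -> NA
Op 6: add NB@75 -> ring=[40:NA,75:NB]
Op 7: add NC@47 -> ring=[40:NA,47:NC,75:NB]
Op 8: add ND@50 -> ring=[40:NA,47:NC,50:ND,75:NB]
Op 9: route key 46: smallest pos >= 46 is 47 -> NC
Final route key 38: smallest pos >= 38 is 40 -> NA

Answer: NA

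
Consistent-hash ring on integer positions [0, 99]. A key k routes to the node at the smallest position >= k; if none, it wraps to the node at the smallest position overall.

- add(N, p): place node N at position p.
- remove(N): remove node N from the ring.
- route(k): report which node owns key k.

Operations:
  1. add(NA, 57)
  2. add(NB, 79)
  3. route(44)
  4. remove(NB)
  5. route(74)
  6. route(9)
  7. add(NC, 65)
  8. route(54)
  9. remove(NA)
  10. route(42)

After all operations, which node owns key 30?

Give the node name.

Op 1: add NA@57 -> ring=[57:NA]
Op 2: add NB@79 -> ring=[57:NA,79:NB]
Op 3: route key 44: smallest pos >= 44 is 57 -> NA
Op 4: remove NB -> ring=[57:NA]
Op 5: route key 74: none >= 74, wrap to smallest pos 57 -> NA
Op 6: route key 9: smallest pos >= 9 is 57 -> NA
Op 7: add NC@65 -> ring=[57:NA,65:NC]
Op 8: route key 54: smallest pos >= 54 is 57 -> NA
Op 9: remove NA -> ring=[65:NC]
Op 10: route key 42: smallest pos >= 42 is 65 -> NC
Final route key 30: smallest pos >= 30 is 65 -> NC

Answer: NC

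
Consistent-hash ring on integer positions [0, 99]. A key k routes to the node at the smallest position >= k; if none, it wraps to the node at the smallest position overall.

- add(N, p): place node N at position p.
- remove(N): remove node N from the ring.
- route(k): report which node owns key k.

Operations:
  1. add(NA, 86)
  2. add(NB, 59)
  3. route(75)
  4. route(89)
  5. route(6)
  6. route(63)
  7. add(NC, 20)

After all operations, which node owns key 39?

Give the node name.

Answer: NB

Derivation:
Op 1: add NA@86 -> ring=[86:NA]
Op 2: add NB@59 -> ring=[59:NB,86:NA]
Op 3: route key 75: smallest pos >= 75 is 86 -> NA
Op 4: route key 89: none >= 89, wrap to smallest pos 59 -> NB
Op 5: route key 6: smallest pos >= 6 is 59 -> NB
Op 6: route key 63: smallest pos >= 63 is 86 -> NA
Op 7: add NC@20 -> ring=[20:NC,59:NB,86:NA]
Final route key 39: smallest pos >= 39 is 59 -> NB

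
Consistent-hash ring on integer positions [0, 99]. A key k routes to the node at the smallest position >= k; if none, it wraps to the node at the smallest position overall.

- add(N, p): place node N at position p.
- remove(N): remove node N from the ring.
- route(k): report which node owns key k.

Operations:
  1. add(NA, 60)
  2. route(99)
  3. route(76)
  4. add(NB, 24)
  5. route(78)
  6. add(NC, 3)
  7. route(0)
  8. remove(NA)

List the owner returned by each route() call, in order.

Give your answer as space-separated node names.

Answer: NA NA NB NC

Derivation:
Op 1: add NA@60 -> ring=[60:NA]
Op 2: route key 99: none >= 99, wrap to smallest pos 60 -> NA
Op 3: route key 76: none >= 76, wrap to smallest pos 60 -> NA
Op 4: add NB@24 -> ring=[24:NB,60:NA]
Op 5: route key 78: none >= 78, wrap to smallest pos 24 -> NB
Op 6: add NC@3 -> ring=[3:NC,24:NB,60:NA]
Op 7: route key 0: smallest pos >= 0 is 3 -> NC
Op 8: remove NA -> ring=[3:NC,24:NB]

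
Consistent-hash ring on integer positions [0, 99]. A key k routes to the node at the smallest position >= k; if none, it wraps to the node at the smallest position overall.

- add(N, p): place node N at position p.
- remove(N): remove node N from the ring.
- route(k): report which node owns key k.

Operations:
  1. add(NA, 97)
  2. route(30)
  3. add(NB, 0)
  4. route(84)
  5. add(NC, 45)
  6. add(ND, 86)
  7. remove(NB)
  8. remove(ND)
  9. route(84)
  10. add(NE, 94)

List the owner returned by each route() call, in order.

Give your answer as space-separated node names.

Op 1: add NA@97 -> ring=[97:NA]
Op 2: route key 30: smallest pos >= 30 is 97 -> NA
Op 3: add NB@0 -> ring=[0:NB,97:NA]
Op 4: route key 84: smallest pos >= 84 is 97 -> NA
Op 5: add NC@45 -> ring=[0:NB,45:NC,97:NA]
Op 6: add ND@86 -> ring=[0:NB,45:NC,86:ND,97:NA]
Op 7: remove NB -> ring=[45:NC,86:ND,97:NA]
Op 8: remove ND -> ring=[45:NC,97:NA]
Op 9: route key 84: smallest pos >= 84 is 97 -> NA
Op 10: add NE@94 -> ring=[45:NC,94:NE,97:NA]

Answer: NA NA NA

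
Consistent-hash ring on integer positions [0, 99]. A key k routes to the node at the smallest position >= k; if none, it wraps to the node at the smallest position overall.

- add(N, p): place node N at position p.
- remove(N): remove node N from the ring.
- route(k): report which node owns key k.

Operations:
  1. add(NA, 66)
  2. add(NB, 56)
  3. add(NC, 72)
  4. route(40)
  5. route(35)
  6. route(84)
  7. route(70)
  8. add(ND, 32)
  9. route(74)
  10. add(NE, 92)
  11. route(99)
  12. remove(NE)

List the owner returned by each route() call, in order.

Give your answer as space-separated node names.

Answer: NB NB NB NC ND ND

Derivation:
Op 1: add NA@66 -> ring=[66:NA]
Op 2: add NB@56 -> ring=[56:NB,66:NA]
Op 3: add NC@72 -> ring=[56:NB,66:NA,72:NC]
Op 4: route key 40: smallest pos >= 40 is 56 -> NB
Op 5: route key 35: smallest pos >= 35 is 56 -> NB
Op 6: route key 84: none >= 84, wrap to smallest pos 56 -> NB
Op 7: route key 70: smallest pos >= 70 is 72 -> NC
Op 8: add ND@32 -> ring=[32:ND,56:NB,66:NA,72:NC]
Op 9: route key 74: none >= 74, wrap to smallest pos 32 -> ND
Op 10: add NE@92 -> ring=[32:ND,56:NB,66:NA,72:NC,92:NE]
Op 11: route key 99: none >= 99, wrap to smallest pos 32 -> ND
Op 12: remove NE -> ring=[32:ND,56:NB,66:NA,72:NC]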